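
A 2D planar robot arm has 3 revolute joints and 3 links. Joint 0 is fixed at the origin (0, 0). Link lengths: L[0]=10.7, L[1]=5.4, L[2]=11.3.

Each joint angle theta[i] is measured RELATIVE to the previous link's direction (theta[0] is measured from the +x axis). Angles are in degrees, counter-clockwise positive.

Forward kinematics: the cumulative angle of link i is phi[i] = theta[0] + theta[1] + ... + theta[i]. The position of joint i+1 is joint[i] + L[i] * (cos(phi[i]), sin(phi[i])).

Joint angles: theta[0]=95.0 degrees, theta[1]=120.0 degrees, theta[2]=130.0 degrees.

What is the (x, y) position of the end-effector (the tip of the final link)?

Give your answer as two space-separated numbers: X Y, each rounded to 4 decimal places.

joint[0] = (0.0000, 0.0000)  (base)
link 0: phi[0] = 95 = 95 deg
  cos(95 deg) = -0.0872, sin(95 deg) = 0.9962
  joint[1] = (0.0000, 0.0000) + 10.7 * (-0.0872, 0.9962) = (0.0000 + -0.9326, 0.0000 + 10.6593) = (-0.9326, 10.6593)
link 1: phi[1] = 95 + 120 = 215 deg
  cos(215 deg) = -0.8192, sin(215 deg) = -0.5736
  joint[2] = (-0.9326, 10.6593) + 5.4 * (-0.8192, -0.5736) = (-0.9326 + -4.4234, 10.6593 + -3.0973) = (-5.3560, 7.5620)
link 2: phi[2] = 95 + 120 + 130 = 345 deg
  cos(345 deg) = 0.9659, sin(345 deg) = -0.2588
  joint[3] = (-5.3560, 7.5620) + 11.3 * (0.9659, -0.2588) = (-5.3560 + 10.9150, 7.5620 + -2.9247) = (5.5590, 4.6373)
End effector: (5.5590, 4.6373)

Answer: 5.5590 4.6373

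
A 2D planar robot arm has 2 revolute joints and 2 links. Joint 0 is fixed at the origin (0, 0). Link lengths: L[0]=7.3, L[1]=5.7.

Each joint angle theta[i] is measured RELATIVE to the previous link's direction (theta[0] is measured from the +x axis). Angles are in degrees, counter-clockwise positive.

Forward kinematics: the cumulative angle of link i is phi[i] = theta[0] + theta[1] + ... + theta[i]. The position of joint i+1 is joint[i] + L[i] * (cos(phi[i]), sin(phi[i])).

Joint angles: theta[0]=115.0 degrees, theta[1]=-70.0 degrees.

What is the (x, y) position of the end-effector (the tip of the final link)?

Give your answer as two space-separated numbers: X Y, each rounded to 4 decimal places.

joint[0] = (0.0000, 0.0000)  (base)
link 0: phi[0] = 115 = 115 deg
  cos(115 deg) = -0.4226, sin(115 deg) = 0.9063
  joint[1] = (0.0000, 0.0000) + 7.3 * (-0.4226, 0.9063) = (0.0000 + -3.0851, 0.0000 + 6.6160) = (-3.0851, 6.6160)
link 1: phi[1] = 115 + -70 = 45 deg
  cos(45 deg) = 0.7071, sin(45 deg) = 0.7071
  joint[2] = (-3.0851, 6.6160) + 5.7 * (0.7071, 0.7071) = (-3.0851 + 4.0305, 6.6160 + 4.0305) = (0.9454, 10.6466)
End effector: (0.9454, 10.6466)

Answer: 0.9454 10.6466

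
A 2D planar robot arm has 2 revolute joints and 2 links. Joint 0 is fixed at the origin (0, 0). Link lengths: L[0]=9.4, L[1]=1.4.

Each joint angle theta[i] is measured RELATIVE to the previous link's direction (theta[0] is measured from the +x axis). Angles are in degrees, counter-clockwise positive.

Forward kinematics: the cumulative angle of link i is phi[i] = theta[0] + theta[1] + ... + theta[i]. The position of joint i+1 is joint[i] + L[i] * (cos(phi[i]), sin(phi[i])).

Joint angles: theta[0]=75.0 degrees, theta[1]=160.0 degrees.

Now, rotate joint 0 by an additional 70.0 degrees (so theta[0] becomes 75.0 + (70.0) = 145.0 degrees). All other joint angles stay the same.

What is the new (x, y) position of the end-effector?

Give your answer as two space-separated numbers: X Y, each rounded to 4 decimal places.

Answer: -6.8970 4.2448

Derivation:
joint[0] = (0.0000, 0.0000)  (base)
link 0: phi[0] = 145 = 145 deg
  cos(145 deg) = -0.8192, sin(145 deg) = 0.5736
  joint[1] = (0.0000, 0.0000) + 9.4 * (-0.8192, 0.5736) = (0.0000 + -7.7000, 0.0000 + 5.3916) = (-7.7000, 5.3916)
link 1: phi[1] = 145 + 160 = 305 deg
  cos(305 deg) = 0.5736, sin(305 deg) = -0.8192
  joint[2] = (-7.7000, 5.3916) + 1.4 * (0.5736, -0.8192) = (-7.7000 + 0.8030, 5.3916 + -1.1468) = (-6.8970, 4.2448)
End effector: (-6.8970, 4.2448)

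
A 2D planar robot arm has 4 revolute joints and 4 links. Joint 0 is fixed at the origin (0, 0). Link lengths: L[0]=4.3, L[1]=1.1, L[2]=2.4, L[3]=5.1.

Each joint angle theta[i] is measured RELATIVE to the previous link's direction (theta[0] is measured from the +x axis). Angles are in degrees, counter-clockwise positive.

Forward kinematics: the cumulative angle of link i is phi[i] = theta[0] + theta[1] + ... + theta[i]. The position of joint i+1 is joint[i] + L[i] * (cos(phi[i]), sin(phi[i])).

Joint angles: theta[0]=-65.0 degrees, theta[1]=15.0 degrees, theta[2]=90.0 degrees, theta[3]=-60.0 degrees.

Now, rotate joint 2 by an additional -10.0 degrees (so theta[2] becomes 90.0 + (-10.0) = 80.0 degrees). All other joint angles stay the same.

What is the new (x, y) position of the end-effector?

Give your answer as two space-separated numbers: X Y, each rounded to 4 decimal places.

joint[0] = (0.0000, 0.0000)  (base)
link 0: phi[0] = -65 = -65 deg
  cos(-65 deg) = 0.4226, sin(-65 deg) = -0.9063
  joint[1] = (0.0000, 0.0000) + 4.3 * (0.4226, -0.9063) = (0.0000 + 1.8173, 0.0000 + -3.8971) = (1.8173, -3.8971)
link 1: phi[1] = -65 + 15 = -50 deg
  cos(-50 deg) = 0.6428, sin(-50 deg) = -0.7660
  joint[2] = (1.8173, -3.8971) + 1.1 * (0.6428, -0.7660) = (1.8173 + 0.7071, -3.8971 + -0.8426) = (2.5243, -4.7398)
link 2: phi[2] = -65 + 15 + 80 = 30 deg
  cos(30 deg) = 0.8660, sin(30 deg) = 0.5000
  joint[3] = (2.5243, -4.7398) + 2.4 * (0.8660, 0.5000) = (2.5243 + 2.0785, -4.7398 + 1.2000) = (4.6028, -3.5398)
link 3: phi[3] = -65 + 15 + 80 + -60 = -30 deg
  cos(-30 deg) = 0.8660, sin(-30 deg) = -0.5000
  joint[4] = (4.6028, -3.5398) + 5.1 * (0.8660, -0.5000) = (4.6028 + 4.4167, -3.5398 + -2.5500) = (9.0195, -6.0898)
End effector: (9.0195, -6.0898)

Answer: 9.0195 -6.0898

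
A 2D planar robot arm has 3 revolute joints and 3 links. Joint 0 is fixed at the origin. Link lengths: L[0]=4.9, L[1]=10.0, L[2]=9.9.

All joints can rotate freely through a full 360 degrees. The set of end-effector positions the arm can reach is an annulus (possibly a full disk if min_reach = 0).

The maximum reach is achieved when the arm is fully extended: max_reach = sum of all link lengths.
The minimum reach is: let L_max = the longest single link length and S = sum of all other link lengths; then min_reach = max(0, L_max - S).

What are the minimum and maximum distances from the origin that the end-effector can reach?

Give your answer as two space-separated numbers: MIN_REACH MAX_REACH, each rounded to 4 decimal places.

Answer: 0.0000 24.8000

Derivation:
Link lengths: [4.9, 10.0, 9.9]
max_reach = 4.9 + 10 + 9.9 = 24.8
L_max = max([4.9, 10.0, 9.9]) = 10
S (sum of others) = 24.8 - 10 = 14.8
min_reach = max(0, 10 - 14.8) = max(0, -4.8) = 0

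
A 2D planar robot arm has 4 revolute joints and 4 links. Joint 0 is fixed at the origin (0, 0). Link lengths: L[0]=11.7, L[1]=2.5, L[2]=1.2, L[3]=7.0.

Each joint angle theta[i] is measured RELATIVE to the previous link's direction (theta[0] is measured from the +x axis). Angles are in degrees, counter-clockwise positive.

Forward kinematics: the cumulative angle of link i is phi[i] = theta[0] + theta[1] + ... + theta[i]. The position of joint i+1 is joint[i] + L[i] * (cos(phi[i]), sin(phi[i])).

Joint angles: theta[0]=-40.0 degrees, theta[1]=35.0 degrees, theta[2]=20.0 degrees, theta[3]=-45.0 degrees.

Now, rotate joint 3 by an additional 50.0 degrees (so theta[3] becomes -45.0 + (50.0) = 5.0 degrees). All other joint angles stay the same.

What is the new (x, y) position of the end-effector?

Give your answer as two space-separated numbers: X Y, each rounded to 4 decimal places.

joint[0] = (0.0000, 0.0000)  (base)
link 0: phi[0] = -40 = -40 deg
  cos(-40 deg) = 0.7660, sin(-40 deg) = -0.6428
  joint[1] = (0.0000, 0.0000) + 11.7 * (0.7660, -0.6428) = (0.0000 + 8.9627, 0.0000 + -7.5206) = (8.9627, -7.5206)
link 1: phi[1] = -40 + 35 = -5 deg
  cos(-5 deg) = 0.9962, sin(-5 deg) = -0.0872
  joint[2] = (8.9627, -7.5206) + 2.5 * (0.9962, -0.0872) = (8.9627 + 2.4905, -7.5206 + -0.2179) = (11.4532, -7.7385)
link 2: phi[2] = -40 + 35 + 20 = 15 deg
  cos(15 deg) = 0.9659, sin(15 deg) = 0.2588
  joint[3] = (11.4532, -7.7385) + 1.2 * (0.9659, 0.2588) = (11.4532 + 1.1591, -7.7385 + 0.3106) = (12.6123, -7.4279)
link 3: phi[3] = -40 + 35 + 20 + 5 = 20 deg
  cos(20 deg) = 0.9397, sin(20 deg) = 0.3420
  joint[4] = (12.6123, -7.4279) + 7 * (0.9397, 0.3420) = (12.6123 + 6.5778, -7.4279 + 2.3941) = (19.1902, -5.0338)
End effector: (19.1902, -5.0338)

Answer: 19.1902 -5.0338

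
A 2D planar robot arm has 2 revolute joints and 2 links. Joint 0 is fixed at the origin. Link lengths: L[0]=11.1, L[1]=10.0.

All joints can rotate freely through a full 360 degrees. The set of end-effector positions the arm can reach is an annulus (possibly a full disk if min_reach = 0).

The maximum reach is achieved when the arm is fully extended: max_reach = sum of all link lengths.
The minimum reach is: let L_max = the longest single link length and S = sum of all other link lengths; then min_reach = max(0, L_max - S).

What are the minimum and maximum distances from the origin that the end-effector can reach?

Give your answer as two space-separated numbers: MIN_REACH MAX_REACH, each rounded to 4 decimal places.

Answer: 1.1000 21.1000

Derivation:
Link lengths: [11.1, 10.0]
max_reach = 11.1 + 10 = 21.1
L_max = max([11.1, 10.0]) = 11.1
S (sum of others) = 21.1 - 11.1 = 10
min_reach = max(0, 11.1 - 10) = max(0, 1.1) = 1.1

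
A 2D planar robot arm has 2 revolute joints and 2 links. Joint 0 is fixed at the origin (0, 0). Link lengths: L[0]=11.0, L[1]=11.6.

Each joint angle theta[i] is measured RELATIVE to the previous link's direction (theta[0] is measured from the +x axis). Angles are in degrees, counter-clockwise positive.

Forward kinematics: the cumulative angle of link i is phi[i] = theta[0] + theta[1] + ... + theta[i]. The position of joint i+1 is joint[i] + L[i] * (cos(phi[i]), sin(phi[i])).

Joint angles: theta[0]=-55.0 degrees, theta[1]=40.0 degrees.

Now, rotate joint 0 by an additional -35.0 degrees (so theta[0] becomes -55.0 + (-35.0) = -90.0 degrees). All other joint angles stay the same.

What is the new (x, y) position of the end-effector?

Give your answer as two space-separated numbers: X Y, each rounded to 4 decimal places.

Answer: 7.4563 -19.8861

Derivation:
joint[0] = (0.0000, 0.0000)  (base)
link 0: phi[0] = -90 = -90 deg
  cos(-90 deg) = 0.0000, sin(-90 deg) = -1.0000
  joint[1] = (0.0000, 0.0000) + 11 * (0.0000, -1.0000) = (0.0000 + 0.0000, 0.0000 + -11.0000) = (0.0000, -11.0000)
link 1: phi[1] = -90 + 40 = -50 deg
  cos(-50 deg) = 0.6428, sin(-50 deg) = -0.7660
  joint[2] = (0.0000, -11.0000) + 11.6 * (0.6428, -0.7660) = (0.0000 + 7.4563, -11.0000 + -8.8861) = (7.4563, -19.8861)
End effector: (7.4563, -19.8861)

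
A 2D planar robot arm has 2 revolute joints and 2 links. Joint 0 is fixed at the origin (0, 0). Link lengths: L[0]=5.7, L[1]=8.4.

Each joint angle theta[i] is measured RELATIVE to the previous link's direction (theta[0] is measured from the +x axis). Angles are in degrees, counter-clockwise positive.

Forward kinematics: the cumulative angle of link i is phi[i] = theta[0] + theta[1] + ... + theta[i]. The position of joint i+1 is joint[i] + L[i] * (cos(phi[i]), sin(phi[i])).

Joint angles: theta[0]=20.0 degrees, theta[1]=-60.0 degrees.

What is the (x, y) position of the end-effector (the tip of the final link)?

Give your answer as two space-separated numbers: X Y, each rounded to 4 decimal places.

joint[0] = (0.0000, 0.0000)  (base)
link 0: phi[0] = 20 = 20 deg
  cos(20 deg) = 0.9397, sin(20 deg) = 0.3420
  joint[1] = (0.0000, 0.0000) + 5.7 * (0.9397, 0.3420) = (0.0000 + 5.3562, 0.0000 + 1.9495) = (5.3562, 1.9495)
link 1: phi[1] = 20 + -60 = -40 deg
  cos(-40 deg) = 0.7660, sin(-40 deg) = -0.6428
  joint[2] = (5.3562, 1.9495) + 8.4 * (0.7660, -0.6428) = (5.3562 + 6.4348, 1.9495 + -5.3994) = (11.7910, -3.4499)
End effector: (11.7910, -3.4499)

Answer: 11.7910 -3.4499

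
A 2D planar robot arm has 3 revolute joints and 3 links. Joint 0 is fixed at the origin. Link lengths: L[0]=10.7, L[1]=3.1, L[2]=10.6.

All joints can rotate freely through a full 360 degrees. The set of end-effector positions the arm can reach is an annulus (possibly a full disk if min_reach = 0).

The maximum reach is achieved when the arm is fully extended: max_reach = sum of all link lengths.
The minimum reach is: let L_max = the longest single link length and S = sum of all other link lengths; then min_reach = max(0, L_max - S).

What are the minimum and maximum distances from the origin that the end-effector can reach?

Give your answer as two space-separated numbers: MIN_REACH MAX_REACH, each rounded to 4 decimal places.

Link lengths: [10.7, 3.1, 10.6]
max_reach = 10.7 + 3.1 + 10.6 = 24.4
L_max = max([10.7, 3.1, 10.6]) = 10.7
S (sum of others) = 24.4 - 10.7 = 13.7
min_reach = max(0, 10.7 - 13.7) = max(0, -3) = 0

Answer: 0.0000 24.4000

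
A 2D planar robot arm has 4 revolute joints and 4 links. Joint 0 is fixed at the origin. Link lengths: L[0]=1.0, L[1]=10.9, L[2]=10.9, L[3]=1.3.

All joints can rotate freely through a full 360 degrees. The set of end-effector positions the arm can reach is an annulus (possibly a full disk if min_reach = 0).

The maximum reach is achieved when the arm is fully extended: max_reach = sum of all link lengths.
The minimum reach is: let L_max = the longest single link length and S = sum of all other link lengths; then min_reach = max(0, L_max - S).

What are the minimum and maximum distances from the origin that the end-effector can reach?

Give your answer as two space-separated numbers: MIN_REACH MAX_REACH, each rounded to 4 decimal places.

Link lengths: [1.0, 10.9, 10.9, 1.3]
max_reach = 1 + 10.9 + 10.9 + 1.3 = 24.1
L_max = max([1.0, 10.9, 10.9, 1.3]) = 10.9
S (sum of others) = 24.1 - 10.9 = 13.2
min_reach = max(0, 10.9 - 13.2) = max(0, -2.3) = 0

Answer: 0.0000 24.1000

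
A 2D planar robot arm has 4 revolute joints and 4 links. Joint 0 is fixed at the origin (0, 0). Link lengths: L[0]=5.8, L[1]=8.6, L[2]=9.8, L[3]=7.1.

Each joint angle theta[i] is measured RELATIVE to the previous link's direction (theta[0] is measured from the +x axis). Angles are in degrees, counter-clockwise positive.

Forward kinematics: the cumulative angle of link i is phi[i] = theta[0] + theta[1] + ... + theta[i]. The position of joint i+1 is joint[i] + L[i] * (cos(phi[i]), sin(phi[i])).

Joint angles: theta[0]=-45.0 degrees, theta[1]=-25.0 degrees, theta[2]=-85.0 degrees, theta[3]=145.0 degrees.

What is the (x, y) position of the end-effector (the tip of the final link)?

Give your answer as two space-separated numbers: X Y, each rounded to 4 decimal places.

Answer: 5.1529 -17.5571

Derivation:
joint[0] = (0.0000, 0.0000)  (base)
link 0: phi[0] = -45 = -45 deg
  cos(-45 deg) = 0.7071, sin(-45 deg) = -0.7071
  joint[1] = (0.0000, 0.0000) + 5.8 * (0.7071, -0.7071) = (0.0000 + 4.1012, 0.0000 + -4.1012) = (4.1012, -4.1012)
link 1: phi[1] = -45 + -25 = -70 deg
  cos(-70 deg) = 0.3420, sin(-70 deg) = -0.9397
  joint[2] = (4.1012, -4.1012) + 8.6 * (0.3420, -0.9397) = (4.1012 + 2.9414, -4.1012 + -8.0814) = (7.0426, -12.1826)
link 2: phi[2] = -45 + -25 + -85 = -155 deg
  cos(-155 deg) = -0.9063, sin(-155 deg) = -0.4226
  joint[3] = (7.0426, -12.1826) + 9.8 * (-0.9063, -0.4226) = (7.0426 + -8.8818, -12.1826 + -4.1417) = (-1.8392, -16.3242)
link 3: phi[3] = -45 + -25 + -85 + 145 = -10 deg
  cos(-10 deg) = 0.9848, sin(-10 deg) = -0.1736
  joint[4] = (-1.8392, -16.3242) + 7.1 * (0.9848, -0.1736) = (-1.8392 + 6.9921, -16.3242 + -1.2329) = (5.1529, -17.5571)
End effector: (5.1529, -17.5571)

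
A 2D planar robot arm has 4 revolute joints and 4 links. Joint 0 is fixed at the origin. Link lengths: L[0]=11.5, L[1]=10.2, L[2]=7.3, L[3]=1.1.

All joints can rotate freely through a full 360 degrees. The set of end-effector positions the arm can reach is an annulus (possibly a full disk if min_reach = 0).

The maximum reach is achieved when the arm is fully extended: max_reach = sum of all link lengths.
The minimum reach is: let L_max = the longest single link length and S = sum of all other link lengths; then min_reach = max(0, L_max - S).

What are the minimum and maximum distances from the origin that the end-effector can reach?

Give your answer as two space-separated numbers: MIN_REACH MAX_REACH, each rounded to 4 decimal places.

Answer: 0.0000 30.1000

Derivation:
Link lengths: [11.5, 10.2, 7.3, 1.1]
max_reach = 11.5 + 10.2 + 7.3 + 1.1 = 30.1
L_max = max([11.5, 10.2, 7.3, 1.1]) = 11.5
S (sum of others) = 30.1 - 11.5 = 18.6
min_reach = max(0, 11.5 - 18.6) = max(0, -7.1) = 0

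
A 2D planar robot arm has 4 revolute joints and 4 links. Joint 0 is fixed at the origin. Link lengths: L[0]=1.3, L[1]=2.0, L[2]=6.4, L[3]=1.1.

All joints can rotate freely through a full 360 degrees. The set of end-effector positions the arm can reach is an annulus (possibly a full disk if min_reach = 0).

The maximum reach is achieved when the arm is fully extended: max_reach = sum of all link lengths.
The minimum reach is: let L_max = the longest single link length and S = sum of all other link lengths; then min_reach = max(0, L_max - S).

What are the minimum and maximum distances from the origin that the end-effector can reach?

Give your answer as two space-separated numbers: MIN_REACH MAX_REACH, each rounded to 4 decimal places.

Answer: 2.0000 10.8000

Derivation:
Link lengths: [1.3, 2.0, 6.4, 1.1]
max_reach = 1.3 + 2 + 6.4 + 1.1 = 10.8
L_max = max([1.3, 2.0, 6.4, 1.1]) = 6.4
S (sum of others) = 10.8 - 6.4 = 4.4
min_reach = max(0, 6.4 - 4.4) = max(0, 2) = 2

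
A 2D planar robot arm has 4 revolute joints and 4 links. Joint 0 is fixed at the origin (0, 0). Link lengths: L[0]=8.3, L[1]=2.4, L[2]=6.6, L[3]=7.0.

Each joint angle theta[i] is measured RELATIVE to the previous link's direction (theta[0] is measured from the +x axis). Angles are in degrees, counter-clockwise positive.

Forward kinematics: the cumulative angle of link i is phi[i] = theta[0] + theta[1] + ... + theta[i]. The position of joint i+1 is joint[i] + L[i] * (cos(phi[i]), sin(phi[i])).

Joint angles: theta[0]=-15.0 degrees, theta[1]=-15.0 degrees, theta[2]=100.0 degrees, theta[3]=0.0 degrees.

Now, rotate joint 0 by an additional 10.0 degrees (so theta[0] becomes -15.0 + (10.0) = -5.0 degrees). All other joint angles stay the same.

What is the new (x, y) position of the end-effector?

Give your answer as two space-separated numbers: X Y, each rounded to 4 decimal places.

Answer: 12.8853 11.8491

Derivation:
joint[0] = (0.0000, 0.0000)  (base)
link 0: phi[0] = -5 = -5 deg
  cos(-5 deg) = 0.9962, sin(-5 deg) = -0.0872
  joint[1] = (0.0000, 0.0000) + 8.3 * (0.9962, -0.0872) = (0.0000 + 8.2684, 0.0000 + -0.7234) = (8.2684, -0.7234)
link 1: phi[1] = -5 + -15 = -20 deg
  cos(-20 deg) = 0.9397, sin(-20 deg) = -0.3420
  joint[2] = (8.2684, -0.7234) + 2.4 * (0.9397, -0.3420) = (8.2684 + 2.2553, -0.7234 + -0.8208) = (10.5237, -1.5442)
link 2: phi[2] = -5 + -15 + 100 = 80 deg
  cos(80 deg) = 0.1736, sin(80 deg) = 0.9848
  joint[3] = (10.5237, -1.5442) + 6.6 * (0.1736, 0.9848) = (10.5237 + 1.1461, -1.5442 + 6.4997) = (11.6698, 4.9555)
link 3: phi[3] = -5 + -15 + 100 + 0 = 80 deg
  cos(80 deg) = 0.1736, sin(80 deg) = 0.9848
  joint[4] = (11.6698, 4.9555) + 7 * (0.1736, 0.9848) = (11.6698 + 1.2155, 4.9555 + 6.8937) = (12.8853, 11.8491)
End effector: (12.8853, 11.8491)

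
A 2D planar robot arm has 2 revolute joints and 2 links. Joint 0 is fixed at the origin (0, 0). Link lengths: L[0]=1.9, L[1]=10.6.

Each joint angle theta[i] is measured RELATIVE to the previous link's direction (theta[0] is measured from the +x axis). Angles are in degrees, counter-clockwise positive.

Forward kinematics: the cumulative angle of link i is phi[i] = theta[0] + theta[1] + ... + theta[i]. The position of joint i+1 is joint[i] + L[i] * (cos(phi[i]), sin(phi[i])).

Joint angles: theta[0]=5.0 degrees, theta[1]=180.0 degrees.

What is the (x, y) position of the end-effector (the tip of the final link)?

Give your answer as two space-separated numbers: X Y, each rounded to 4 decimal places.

joint[0] = (0.0000, 0.0000)  (base)
link 0: phi[0] = 5 = 5 deg
  cos(5 deg) = 0.9962, sin(5 deg) = 0.0872
  joint[1] = (0.0000, 0.0000) + 1.9 * (0.9962, 0.0872) = (0.0000 + 1.8928, 0.0000 + 0.1656) = (1.8928, 0.1656)
link 1: phi[1] = 5 + 180 = 185 deg
  cos(185 deg) = -0.9962, sin(185 deg) = -0.0872
  joint[2] = (1.8928, 0.1656) + 10.6 * (-0.9962, -0.0872) = (1.8928 + -10.5597, 0.1656 + -0.9239) = (-8.6669, -0.7583)
End effector: (-8.6669, -0.7583)

Answer: -8.6669 -0.7583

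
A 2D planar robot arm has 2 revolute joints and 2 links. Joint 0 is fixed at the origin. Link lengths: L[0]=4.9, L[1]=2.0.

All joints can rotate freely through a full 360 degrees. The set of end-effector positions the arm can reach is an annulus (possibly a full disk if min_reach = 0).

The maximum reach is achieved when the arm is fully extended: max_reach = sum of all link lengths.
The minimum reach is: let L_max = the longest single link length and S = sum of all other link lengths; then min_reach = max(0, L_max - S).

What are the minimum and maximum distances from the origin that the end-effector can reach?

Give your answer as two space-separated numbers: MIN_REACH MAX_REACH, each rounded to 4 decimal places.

Answer: 2.9000 6.9000

Derivation:
Link lengths: [4.9, 2.0]
max_reach = 4.9 + 2 = 6.9
L_max = max([4.9, 2.0]) = 4.9
S (sum of others) = 6.9 - 4.9 = 2
min_reach = max(0, 4.9 - 2) = max(0, 2.9) = 2.9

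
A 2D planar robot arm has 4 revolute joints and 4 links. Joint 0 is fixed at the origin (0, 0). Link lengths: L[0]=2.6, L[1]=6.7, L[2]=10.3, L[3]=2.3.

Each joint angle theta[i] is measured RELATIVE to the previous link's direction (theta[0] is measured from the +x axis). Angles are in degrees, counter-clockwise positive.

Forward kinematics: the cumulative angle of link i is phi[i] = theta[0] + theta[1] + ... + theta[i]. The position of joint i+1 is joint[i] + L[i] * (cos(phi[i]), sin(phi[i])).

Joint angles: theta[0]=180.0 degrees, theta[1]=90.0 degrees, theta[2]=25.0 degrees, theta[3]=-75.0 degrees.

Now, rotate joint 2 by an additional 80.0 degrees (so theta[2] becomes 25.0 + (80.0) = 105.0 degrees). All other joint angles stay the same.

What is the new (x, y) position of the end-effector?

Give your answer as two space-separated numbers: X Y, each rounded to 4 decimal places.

Answer: 8.4990 -6.0260

Derivation:
joint[0] = (0.0000, 0.0000)  (base)
link 0: phi[0] = 180 = 180 deg
  cos(180 deg) = -1.0000, sin(180 deg) = 0.0000
  joint[1] = (0.0000, 0.0000) + 2.6 * (-1.0000, 0.0000) = (0.0000 + -2.6000, 0.0000 + 0.0000) = (-2.6000, 0.0000)
link 1: phi[1] = 180 + 90 = 270 deg
  cos(270 deg) = -0.0000, sin(270 deg) = -1.0000
  joint[2] = (-2.6000, 0.0000) + 6.7 * (-0.0000, -1.0000) = (-2.6000 + -0.0000, 0.0000 + -6.7000) = (-2.6000, -6.7000)
link 2: phi[2] = 180 + 90 + 105 = 375 deg
  cos(375 deg) = 0.9659, sin(375 deg) = 0.2588
  joint[3] = (-2.6000, -6.7000) + 10.3 * (0.9659, 0.2588) = (-2.6000 + 9.9490, -6.7000 + 2.6658) = (7.3490, -4.0342)
link 3: phi[3] = 180 + 90 + 105 + -75 = 300 deg
  cos(300 deg) = 0.5000, sin(300 deg) = -0.8660
  joint[4] = (7.3490, -4.0342) + 2.3 * (0.5000, -0.8660) = (7.3490 + 1.1500, -4.0342 + -1.9919) = (8.4990, -6.0260)
End effector: (8.4990, -6.0260)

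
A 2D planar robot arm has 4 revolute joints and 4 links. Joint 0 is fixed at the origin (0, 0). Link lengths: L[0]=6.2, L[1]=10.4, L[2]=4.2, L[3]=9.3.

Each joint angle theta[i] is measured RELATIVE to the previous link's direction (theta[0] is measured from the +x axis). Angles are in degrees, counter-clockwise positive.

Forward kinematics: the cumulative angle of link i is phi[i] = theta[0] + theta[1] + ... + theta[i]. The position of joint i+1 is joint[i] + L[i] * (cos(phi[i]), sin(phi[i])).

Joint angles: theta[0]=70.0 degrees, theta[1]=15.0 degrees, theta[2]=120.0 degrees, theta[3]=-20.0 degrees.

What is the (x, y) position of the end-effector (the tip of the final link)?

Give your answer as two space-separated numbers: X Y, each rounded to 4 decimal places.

joint[0] = (0.0000, 0.0000)  (base)
link 0: phi[0] = 70 = 70 deg
  cos(70 deg) = 0.3420, sin(70 deg) = 0.9397
  joint[1] = (0.0000, 0.0000) + 6.2 * (0.3420, 0.9397) = (0.0000 + 2.1205, 0.0000 + 5.8261) = (2.1205, 5.8261)
link 1: phi[1] = 70 + 15 = 85 deg
  cos(85 deg) = 0.0872, sin(85 deg) = 0.9962
  joint[2] = (2.1205, 5.8261) + 10.4 * (0.0872, 0.9962) = (2.1205 + 0.9064, 5.8261 + 10.3604) = (3.0269, 16.1865)
link 2: phi[2] = 70 + 15 + 120 = 205 deg
  cos(205 deg) = -0.9063, sin(205 deg) = -0.4226
  joint[3] = (3.0269, 16.1865) + 4.2 * (-0.9063, -0.4226) = (3.0269 + -3.8065, 16.1865 + -1.7750) = (-0.7795, 14.4115)
link 3: phi[3] = 70 + 15 + 120 + -20 = 185 deg
  cos(185 deg) = -0.9962, sin(185 deg) = -0.0872
  joint[4] = (-0.7795, 14.4115) + 9.3 * (-0.9962, -0.0872) = (-0.7795 + -9.2646, 14.4115 + -0.8105) = (-10.0442, 13.6010)
End effector: (-10.0442, 13.6010)

Answer: -10.0442 13.6010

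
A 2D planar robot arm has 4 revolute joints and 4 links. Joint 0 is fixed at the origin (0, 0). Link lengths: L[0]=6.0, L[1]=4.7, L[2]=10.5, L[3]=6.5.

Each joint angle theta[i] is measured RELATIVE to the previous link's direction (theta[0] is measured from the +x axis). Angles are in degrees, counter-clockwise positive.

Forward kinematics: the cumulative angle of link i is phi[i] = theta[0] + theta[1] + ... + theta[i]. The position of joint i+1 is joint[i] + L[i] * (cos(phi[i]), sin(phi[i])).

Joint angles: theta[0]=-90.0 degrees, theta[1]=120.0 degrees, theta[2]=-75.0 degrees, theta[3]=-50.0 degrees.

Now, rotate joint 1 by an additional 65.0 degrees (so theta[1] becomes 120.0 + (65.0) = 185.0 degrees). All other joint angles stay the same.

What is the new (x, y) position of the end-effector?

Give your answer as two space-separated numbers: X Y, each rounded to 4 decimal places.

Answer: 15.0863 -0.9767

Derivation:
joint[0] = (0.0000, 0.0000)  (base)
link 0: phi[0] = -90 = -90 deg
  cos(-90 deg) = 0.0000, sin(-90 deg) = -1.0000
  joint[1] = (0.0000, 0.0000) + 6 * (0.0000, -1.0000) = (0.0000 + 0.0000, 0.0000 + -6.0000) = (0.0000, -6.0000)
link 1: phi[1] = -90 + 185 = 95 deg
  cos(95 deg) = -0.0872, sin(95 deg) = 0.9962
  joint[2] = (0.0000, -6.0000) + 4.7 * (-0.0872, 0.9962) = (0.0000 + -0.4096, -6.0000 + 4.6821) = (-0.4096, -1.3179)
link 2: phi[2] = -90 + 185 + -75 = 20 deg
  cos(20 deg) = 0.9397, sin(20 deg) = 0.3420
  joint[3] = (-0.4096, -1.3179) + 10.5 * (0.9397, 0.3420) = (-0.4096 + 9.8668, -1.3179 + 3.5912) = (9.4571, 2.2733)
link 3: phi[3] = -90 + 185 + -75 + -50 = -30 deg
  cos(-30 deg) = 0.8660, sin(-30 deg) = -0.5000
  joint[4] = (9.4571, 2.2733) + 6.5 * (0.8660, -0.5000) = (9.4571 + 5.6292, 2.2733 + -3.2500) = (15.0863, -0.9767)
End effector: (15.0863, -0.9767)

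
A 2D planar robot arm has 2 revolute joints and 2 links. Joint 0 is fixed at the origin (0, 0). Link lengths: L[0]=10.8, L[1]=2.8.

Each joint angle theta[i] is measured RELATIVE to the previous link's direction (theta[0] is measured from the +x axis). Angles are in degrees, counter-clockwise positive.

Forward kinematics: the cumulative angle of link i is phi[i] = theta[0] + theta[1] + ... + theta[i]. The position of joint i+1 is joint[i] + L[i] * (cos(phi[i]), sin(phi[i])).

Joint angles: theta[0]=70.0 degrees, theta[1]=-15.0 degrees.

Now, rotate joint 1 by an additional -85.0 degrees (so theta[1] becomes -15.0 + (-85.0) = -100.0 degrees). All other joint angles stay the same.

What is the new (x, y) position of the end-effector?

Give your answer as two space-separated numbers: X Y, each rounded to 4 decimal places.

Answer: 6.1187 8.7487

Derivation:
joint[0] = (0.0000, 0.0000)  (base)
link 0: phi[0] = 70 = 70 deg
  cos(70 deg) = 0.3420, sin(70 deg) = 0.9397
  joint[1] = (0.0000, 0.0000) + 10.8 * (0.3420, 0.9397) = (0.0000 + 3.6938, 0.0000 + 10.1487) = (3.6938, 10.1487)
link 1: phi[1] = 70 + -100 = -30 deg
  cos(-30 deg) = 0.8660, sin(-30 deg) = -0.5000
  joint[2] = (3.6938, 10.1487) + 2.8 * (0.8660, -0.5000) = (3.6938 + 2.4249, 10.1487 + -1.4000) = (6.1187, 8.7487)
End effector: (6.1187, 8.7487)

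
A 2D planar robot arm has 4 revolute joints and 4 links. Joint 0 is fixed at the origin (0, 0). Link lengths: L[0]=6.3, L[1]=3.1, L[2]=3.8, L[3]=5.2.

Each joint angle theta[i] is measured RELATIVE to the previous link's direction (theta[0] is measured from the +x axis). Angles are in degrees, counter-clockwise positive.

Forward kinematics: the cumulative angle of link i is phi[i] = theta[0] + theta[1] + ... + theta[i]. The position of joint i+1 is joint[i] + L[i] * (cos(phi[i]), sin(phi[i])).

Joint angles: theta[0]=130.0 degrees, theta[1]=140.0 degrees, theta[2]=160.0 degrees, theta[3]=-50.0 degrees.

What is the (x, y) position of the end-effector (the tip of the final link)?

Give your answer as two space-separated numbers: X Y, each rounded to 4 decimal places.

joint[0] = (0.0000, 0.0000)  (base)
link 0: phi[0] = 130 = 130 deg
  cos(130 deg) = -0.6428, sin(130 deg) = 0.7660
  joint[1] = (0.0000, 0.0000) + 6.3 * (-0.6428, 0.7660) = (0.0000 + -4.0496, 0.0000 + 4.8261) = (-4.0496, 4.8261)
link 1: phi[1] = 130 + 140 = 270 deg
  cos(270 deg) = -0.0000, sin(270 deg) = -1.0000
  joint[2] = (-4.0496, 4.8261) + 3.1 * (-0.0000, -1.0000) = (-4.0496 + -0.0000, 4.8261 + -3.1000) = (-4.0496, 1.7261)
link 2: phi[2] = 130 + 140 + 160 = 430 deg
  cos(430 deg) = 0.3420, sin(430 deg) = 0.9397
  joint[3] = (-4.0496, 1.7261) + 3.8 * (0.3420, 0.9397) = (-4.0496 + 1.2997, 1.7261 + 3.5708) = (-2.7499, 5.2969)
link 3: phi[3] = 130 + 140 + 160 + -50 = 380 deg
  cos(380 deg) = 0.9397, sin(380 deg) = 0.3420
  joint[4] = (-2.7499, 5.2969) + 5.2 * (0.9397, 0.3420) = (-2.7499 + 4.8864, 5.2969 + 1.7785) = (2.1365, 7.0754)
End effector: (2.1365, 7.0754)

Answer: 2.1365 7.0754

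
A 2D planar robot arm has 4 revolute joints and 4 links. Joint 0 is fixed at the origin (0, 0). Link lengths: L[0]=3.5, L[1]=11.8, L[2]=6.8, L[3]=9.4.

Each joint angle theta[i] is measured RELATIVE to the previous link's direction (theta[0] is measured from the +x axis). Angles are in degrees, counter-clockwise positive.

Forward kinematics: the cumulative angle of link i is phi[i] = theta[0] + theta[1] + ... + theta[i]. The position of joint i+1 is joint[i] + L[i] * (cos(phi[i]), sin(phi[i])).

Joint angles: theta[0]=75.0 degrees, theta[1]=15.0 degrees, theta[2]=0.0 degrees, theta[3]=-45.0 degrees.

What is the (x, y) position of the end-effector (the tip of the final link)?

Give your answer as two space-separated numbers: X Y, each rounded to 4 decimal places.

Answer: 7.5527 28.6275

Derivation:
joint[0] = (0.0000, 0.0000)  (base)
link 0: phi[0] = 75 = 75 deg
  cos(75 deg) = 0.2588, sin(75 deg) = 0.9659
  joint[1] = (0.0000, 0.0000) + 3.5 * (0.2588, 0.9659) = (0.0000 + 0.9059, 0.0000 + 3.3807) = (0.9059, 3.3807)
link 1: phi[1] = 75 + 15 = 90 deg
  cos(90 deg) = 0.0000, sin(90 deg) = 1.0000
  joint[2] = (0.9059, 3.3807) + 11.8 * (0.0000, 1.0000) = (0.9059 + 0.0000, 3.3807 + 11.8000) = (0.9059, 15.1807)
link 2: phi[2] = 75 + 15 + 0 = 90 deg
  cos(90 deg) = 0.0000, sin(90 deg) = 1.0000
  joint[3] = (0.9059, 15.1807) + 6.8 * (0.0000, 1.0000) = (0.9059 + 0.0000, 15.1807 + 6.8000) = (0.9059, 21.9807)
link 3: phi[3] = 75 + 15 + 0 + -45 = 45 deg
  cos(45 deg) = 0.7071, sin(45 deg) = 0.7071
  joint[4] = (0.9059, 21.9807) + 9.4 * (0.7071, 0.7071) = (0.9059 + 6.6468, 21.9807 + 6.6468) = (7.5527, 28.6275)
End effector: (7.5527, 28.6275)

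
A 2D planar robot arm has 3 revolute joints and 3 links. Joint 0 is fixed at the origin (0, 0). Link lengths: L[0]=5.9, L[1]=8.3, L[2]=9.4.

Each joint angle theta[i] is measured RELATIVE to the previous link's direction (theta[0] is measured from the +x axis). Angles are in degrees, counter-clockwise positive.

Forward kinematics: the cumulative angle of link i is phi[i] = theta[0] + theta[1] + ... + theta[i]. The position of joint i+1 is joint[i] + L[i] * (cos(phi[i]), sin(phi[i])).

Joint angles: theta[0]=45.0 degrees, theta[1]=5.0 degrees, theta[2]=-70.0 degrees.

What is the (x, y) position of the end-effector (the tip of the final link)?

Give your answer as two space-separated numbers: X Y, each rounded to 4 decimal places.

joint[0] = (0.0000, 0.0000)  (base)
link 0: phi[0] = 45 = 45 deg
  cos(45 deg) = 0.7071, sin(45 deg) = 0.7071
  joint[1] = (0.0000, 0.0000) + 5.9 * (0.7071, 0.7071) = (0.0000 + 4.1719, 0.0000 + 4.1719) = (4.1719, 4.1719)
link 1: phi[1] = 45 + 5 = 50 deg
  cos(50 deg) = 0.6428, sin(50 deg) = 0.7660
  joint[2] = (4.1719, 4.1719) + 8.3 * (0.6428, 0.7660) = (4.1719 + 5.3351, 4.1719 + 6.3582) = (9.5071, 10.5301)
link 2: phi[2] = 45 + 5 + -70 = -20 deg
  cos(-20 deg) = 0.9397, sin(-20 deg) = -0.3420
  joint[3] = (9.5071, 10.5301) + 9.4 * (0.9397, -0.3420) = (9.5071 + 8.8331, 10.5301 + -3.2150) = (18.3402, 7.3151)
End effector: (18.3402, 7.3151)

Answer: 18.3402 7.3151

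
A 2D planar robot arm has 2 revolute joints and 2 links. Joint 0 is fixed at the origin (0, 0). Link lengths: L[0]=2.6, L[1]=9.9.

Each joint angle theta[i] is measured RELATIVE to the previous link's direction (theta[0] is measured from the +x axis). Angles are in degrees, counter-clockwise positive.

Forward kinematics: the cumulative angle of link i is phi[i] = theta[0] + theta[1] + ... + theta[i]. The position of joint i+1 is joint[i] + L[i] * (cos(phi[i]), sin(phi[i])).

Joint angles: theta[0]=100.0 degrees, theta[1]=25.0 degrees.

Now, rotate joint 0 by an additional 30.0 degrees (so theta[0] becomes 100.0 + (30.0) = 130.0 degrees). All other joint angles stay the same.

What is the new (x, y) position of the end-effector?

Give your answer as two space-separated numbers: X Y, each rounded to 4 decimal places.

Answer: -10.6437 6.1756

Derivation:
joint[0] = (0.0000, 0.0000)  (base)
link 0: phi[0] = 130 = 130 deg
  cos(130 deg) = -0.6428, sin(130 deg) = 0.7660
  joint[1] = (0.0000, 0.0000) + 2.6 * (-0.6428, 0.7660) = (0.0000 + -1.6712, 0.0000 + 1.9917) = (-1.6712, 1.9917)
link 1: phi[1] = 130 + 25 = 155 deg
  cos(155 deg) = -0.9063, sin(155 deg) = 0.4226
  joint[2] = (-1.6712, 1.9917) + 9.9 * (-0.9063, 0.4226) = (-1.6712 + -8.9724, 1.9917 + 4.1839) = (-10.6437, 6.1756)
End effector: (-10.6437, 6.1756)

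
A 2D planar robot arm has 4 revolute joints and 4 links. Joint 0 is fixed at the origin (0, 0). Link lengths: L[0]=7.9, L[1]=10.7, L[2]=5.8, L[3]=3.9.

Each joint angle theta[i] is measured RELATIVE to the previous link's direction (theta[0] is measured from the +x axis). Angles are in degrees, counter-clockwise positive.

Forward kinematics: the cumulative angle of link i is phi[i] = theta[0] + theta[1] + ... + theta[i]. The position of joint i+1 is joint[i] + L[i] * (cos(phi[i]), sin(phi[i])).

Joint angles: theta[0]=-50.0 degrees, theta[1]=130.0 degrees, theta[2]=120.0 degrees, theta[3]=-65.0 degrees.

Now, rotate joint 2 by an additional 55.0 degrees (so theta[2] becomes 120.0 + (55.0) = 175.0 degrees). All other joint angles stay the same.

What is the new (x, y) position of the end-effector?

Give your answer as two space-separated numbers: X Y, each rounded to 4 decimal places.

joint[0] = (0.0000, 0.0000)  (base)
link 0: phi[0] = -50 = -50 deg
  cos(-50 deg) = 0.6428, sin(-50 deg) = -0.7660
  joint[1] = (0.0000, 0.0000) + 7.9 * (0.6428, -0.7660) = (0.0000 + 5.0780, 0.0000 + -6.0518) = (5.0780, -6.0518)
link 1: phi[1] = -50 + 130 = 80 deg
  cos(80 deg) = 0.1736, sin(80 deg) = 0.9848
  joint[2] = (5.0780, -6.0518) + 10.7 * (0.1736, 0.9848) = (5.0780 + 1.8580, -6.0518 + 10.5374) = (6.9361, 4.4857)
link 2: phi[2] = -50 + 130 + 175 = 255 deg
  cos(255 deg) = -0.2588, sin(255 deg) = -0.9659
  joint[3] = (6.9361, 4.4857) + 5.8 * (-0.2588, -0.9659) = (6.9361 + -1.5012, 4.4857 + -5.6024) = (5.4349, -1.1167)
link 3: phi[3] = -50 + 130 + 175 + -65 = 190 deg
  cos(190 deg) = -0.9848, sin(190 deg) = -0.1736
  joint[4] = (5.4349, -1.1167) + 3.9 * (-0.9848, -0.1736) = (5.4349 + -3.8408, -1.1167 + -0.6772) = (1.5942, -1.7939)
End effector: (1.5942, -1.7939)

Answer: 1.5942 -1.7939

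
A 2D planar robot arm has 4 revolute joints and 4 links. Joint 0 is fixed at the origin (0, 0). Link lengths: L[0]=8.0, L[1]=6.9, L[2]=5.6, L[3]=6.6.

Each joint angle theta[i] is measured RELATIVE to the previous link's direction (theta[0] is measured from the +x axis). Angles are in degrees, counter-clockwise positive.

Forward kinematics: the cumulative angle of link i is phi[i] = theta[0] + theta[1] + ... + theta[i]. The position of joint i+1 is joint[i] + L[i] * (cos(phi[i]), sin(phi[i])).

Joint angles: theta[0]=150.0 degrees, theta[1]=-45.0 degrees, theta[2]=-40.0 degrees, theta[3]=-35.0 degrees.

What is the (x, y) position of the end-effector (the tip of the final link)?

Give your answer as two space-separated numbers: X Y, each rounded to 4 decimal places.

joint[0] = (0.0000, 0.0000)  (base)
link 0: phi[0] = 150 = 150 deg
  cos(150 deg) = -0.8660, sin(150 deg) = 0.5000
  joint[1] = (0.0000, 0.0000) + 8 * (-0.8660, 0.5000) = (0.0000 + -6.9282, 0.0000 + 4.0000) = (-6.9282, 4.0000)
link 1: phi[1] = 150 + -45 = 105 deg
  cos(105 deg) = -0.2588, sin(105 deg) = 0.9659
  joint[2] = (-6.9282, 4.0000) + 6.9 * (-0.2588, 0.9659) = (-6.9282 + -1.7859, 4.0000 + 6.6649) = (-8.7141, 10.6649)
link 2: phi[2] = 150 + -45 + -40 = 65 deg
  cos(65 deg) = 0.4226, sin(65 deg) = 0.9063
  joint[3] = (-8.7141, 10.6649) + 5.6 * (0.4226, 0.9063) = (-8.7141 + 2.3667, 10.6649 + 5.0753) = (-6.3474, 15.7402)
link 3: phi[3] = 150 + -45 + -40 + -35 = 30 deg
  cos(30 deg) = 0.8660, sin(30 deg) = 0.5000
  joint[4] = (-6.3474, 15.7402) + 6.6 * (0.8660, 0.5000) = (-6.3474 + 5.7158, 15.7402 + 3.3000) = (-0.6316, 19.0402)
End effector: (-0.6316, 19.0402)

Answer: -0.6316 19.0402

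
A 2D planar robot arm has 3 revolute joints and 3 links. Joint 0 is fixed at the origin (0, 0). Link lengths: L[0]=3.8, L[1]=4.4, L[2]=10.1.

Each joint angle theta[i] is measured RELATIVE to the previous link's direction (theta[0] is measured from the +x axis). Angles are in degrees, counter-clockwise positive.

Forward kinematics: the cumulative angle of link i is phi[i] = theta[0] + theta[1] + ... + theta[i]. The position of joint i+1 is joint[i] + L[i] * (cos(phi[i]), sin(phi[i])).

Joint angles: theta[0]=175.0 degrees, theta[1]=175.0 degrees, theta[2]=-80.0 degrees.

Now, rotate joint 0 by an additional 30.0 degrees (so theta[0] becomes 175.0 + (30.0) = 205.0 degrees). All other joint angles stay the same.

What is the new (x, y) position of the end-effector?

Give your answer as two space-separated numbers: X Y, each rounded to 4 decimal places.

Answer: 5.7407 -8.8479

Derivation:
joint[0] = (0.0000, 0.0000)  (base)
link 0: phi[0] = 205 = 205 deg
  cos(205 deg) = -0.9063, sin(205 deg) = -0.4226
  joint[1] = (0.0000, 0.0000) + 3.8 * (-0.9063, -0.4226) = (0.0000 + -3.4440, 0.0000 + -1.6059) = (-3.4440, -1.6059)
link 1: phi[1] = 205 + 175 = 380 deg
  cos(380 deg) = 0.9397, sin(380 deg) = 0.3420
  joint[2] = (-3.4440, -1.6059) + 4.4 * (0.9397, 0.3420) = (-3.4440 + 4.1346, -1.6059 + 1.5049) = (0.6907, -0.1011)
link 2: phi[2] = 205 + 175 + -80 = 300 deg
  cos(300 deg) = 0.5000, sin(300 deg) = -0.8660
  joint[3] = (0.6907, -0.1011) + 10.1 * (0.5000, -0.8660) = (0.6907 + 5.0500, -0.1011 + -8.7469) = (5.7407, -8.8479)
End effector: (5.7407, -8.8479)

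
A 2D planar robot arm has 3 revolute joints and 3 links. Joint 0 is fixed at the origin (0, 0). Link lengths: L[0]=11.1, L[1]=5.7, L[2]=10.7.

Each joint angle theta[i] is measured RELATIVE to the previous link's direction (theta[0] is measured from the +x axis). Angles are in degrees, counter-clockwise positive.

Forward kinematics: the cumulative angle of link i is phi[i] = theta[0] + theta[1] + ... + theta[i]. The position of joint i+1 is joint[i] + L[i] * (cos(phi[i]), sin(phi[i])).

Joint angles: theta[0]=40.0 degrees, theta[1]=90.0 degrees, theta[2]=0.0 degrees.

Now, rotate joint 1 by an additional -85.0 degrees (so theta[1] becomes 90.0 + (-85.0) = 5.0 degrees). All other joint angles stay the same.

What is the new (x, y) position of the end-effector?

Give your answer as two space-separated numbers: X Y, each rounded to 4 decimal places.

joint[0] = (0.0000, 0.0000)  (base)
link 0: phi[0] = 40 = 40 deg
  cos(40 deg) = 0.7660, sin(40 deg) = 0.6428
  joint[1] = (0.0000, 0.0000) + 11.1 * (0.7660, 0.6428) = (0.0000 + 8.5031, 0.0000 + 7.1349) = (8.5031, 7.1349)
link 1: phi[1] = 40 + 5 = 45 deg
  cos(45 deg) = 0.7071, sin(45 deg) = 0.7071
  joint[2] = (8.5031, 7.1349) + 5.7 * (0.7071, 0.7071) = (8.5031 + 4.0305, 7.1349 + 4.0305) = (12.5336, 11.1655)
link 2: phi[2] = 40 + 5 + 0 = 45 deg
  cos(45 deg) = 0.7071, sin(45 deg) = 0.7071
  joint[3] = (12.5336, 11.1655) + 10.7 * (0.7071, 0.7071) = (12.5336 + 7.5660, 11.1655 + 7.5660) = (20.0996, 18.7315)
End effector: (20.0996, 18.7315)

Answer: 20.0996 18.7315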